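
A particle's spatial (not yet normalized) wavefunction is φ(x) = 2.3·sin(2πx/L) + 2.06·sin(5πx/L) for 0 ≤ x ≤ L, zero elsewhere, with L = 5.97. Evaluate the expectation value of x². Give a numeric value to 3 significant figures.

⟨x²⟩ = ∫ x²·|φ|² dx / ∫|φ|² dx (integrals over the domain).
On 0 ≤ x ≤ L (j ≠ l): ∫sin²(jπx/L) dx = L/2, ∫sin(jπx/L)·sin(lπx/L) dx = 0; diagonal moments ∫x·sin²(jπx/L) dx = L²/4, ∫x²·sin²(jπx/L) dx = L³·(1/6 − 1/(4j²π²)); cross terms ∫x·sin(jπx/L)·sin(lπx/L) dx = 0 for j + l even and −4jlL²/(π²(j² − l²)²) for j + l odd, ∫x²·sin(jπx/L)·sin(lπx/L) dx = (−1)^(j+l)·4jlL³/(π²(j² − l²)²); higher powers the same way via product-to-sum and parts.
State is unnormalized: ∫|φ|² dx = 28.458, and ∫φ*·x²·φ dx = 311.51, so ⟨x²⟩ = 311.51 / 28.458.
⟨x²⟩ = 10.947.

10.9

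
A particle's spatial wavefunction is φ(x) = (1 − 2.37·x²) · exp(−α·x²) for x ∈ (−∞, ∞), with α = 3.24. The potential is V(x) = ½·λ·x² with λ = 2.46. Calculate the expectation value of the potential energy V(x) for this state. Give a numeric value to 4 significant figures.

⟨V⟩ = ∫ V(x)·|φ|² dx / ∫|φ|² dx.
Expand each integrand as polynomial × e^(−2αx²) and use ∫x^(2j)·e^(−2αx²) dx = (2j−1)!!/(4α)^j · √(π/(2α)), odd powers → 0; here √(π/(2α)) = 0.69629.
State is unnormalized: ∫|φ|² dx = 0.51148, and ∫φ*·V(x)·φ dx = 0.026724, so ⟨V⟩ = 0.026724 / 0.51148.
⟨V⟩ = 0.052248.

0.05225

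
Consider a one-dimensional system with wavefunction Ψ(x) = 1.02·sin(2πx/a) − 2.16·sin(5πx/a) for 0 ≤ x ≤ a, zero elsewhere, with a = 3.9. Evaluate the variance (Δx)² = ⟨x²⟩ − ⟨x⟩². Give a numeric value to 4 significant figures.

1.204

Compute ⟨x⟩ and ⟨x²⟩ separately, then (Δx)² = ⟨x²⟩ − ⟨x⟩².
On 0 ≤ x ≤ a (j ≠ l): ∫sin²(jπx/a) dx = a/2, ∫sin(jπx/a)·sin(lπx/a) dx = 0; diagonal moments ∫x·sin²(jπx/a) dx = a²/4, ∫x²·sin²(jπx/a) dx = a³·(1/6 − 1/(4j²π²)); cross terms ∫x·sin(jπx/a)·sin(lπx/a) dx = 0 for j + l even and −4jla²/(π²(j² − l²)²) for j + l odd, ∫x²·sin(jπx/a)·sin(lπx/a) dx = (−1)^(j+l)·4jla³/(π²(j² − l²)²); higher powers the same way via product-to-sum and parts.
Normalization: ∫|Ψ|² dx = 11.127.
⟨x⟩ = 2.0054 and ⟨x²⟩ = 5.2256.
(Δx)² = 5.2256 − (2.0054)² = 1.2041.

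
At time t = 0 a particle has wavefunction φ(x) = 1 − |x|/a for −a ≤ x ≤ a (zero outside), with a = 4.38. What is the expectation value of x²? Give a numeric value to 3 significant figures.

1.92

⟨x²⟩ = ∫ x²·|φ|² dx / ∫|φ|² dx (integrals over the domain).
φ is even, so ∫ over [−a, a] = 2∫₀ᵃ with φ = 1 − x/a there: ∫₀ᵃ (1 − x/a)² dx = a/3, ∫₀ᵃ x²(1 − x/a)² dx = a³/30, ∫₀ᵃ x⁴(1 − x/a)² dx = a⁵/105.
State is unnormalized: ∫|φ|² dx = 2.9200, and ∫φ*·x²·φ dx = 5.6018, so ⟨x²⟩ = 5.6018 / 2.9200.
⟨x²⟩ = 1.9184.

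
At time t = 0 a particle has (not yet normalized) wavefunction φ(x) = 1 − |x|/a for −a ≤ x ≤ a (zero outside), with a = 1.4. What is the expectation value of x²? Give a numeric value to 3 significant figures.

⟨x²⟩ = ∫ x²·|φ|² dx / ∫|φ|² dx (integrals over the domain).
φ is even, so ∫ over [−a, a] = 2∫₀ᵃ with φ = 1 − x/a there: ∫₀ᵃ (1 − x/a)² dx = a/3, ∫₀ᵃ x²(1 − x/a)² dx = a³/30, ∫₀ᵃ x⁴(1 − x/a)² dx = a⁵/105.
State is unnormalized: ∫|φ|² dx = 0.93333, and ∫φ*·x²·φ dx = 0.18293, so ⟨x²⟩ = 0.18293 / 0.93333.
⟨x²⟩ = 0.19600.

0.196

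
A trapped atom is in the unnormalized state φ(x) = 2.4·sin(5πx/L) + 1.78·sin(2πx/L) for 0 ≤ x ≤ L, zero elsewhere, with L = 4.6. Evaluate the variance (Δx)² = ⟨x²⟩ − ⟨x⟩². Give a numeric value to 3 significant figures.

Compute ⟨x⟩ and ⟨x²⟩ separately, then (Δx)² = ⟨x²⟩ − ⟨x⟩².
On 0 ≤ x ≤ L (j ≠ l): ∫sin²(jπx/L) dx = L/2, ∫sin(jπx/L)·sin(lπx/L) dx = 0; diagonal moments ∫x·sin²(jπx/L) dx = L²/4, ∫x²·sin²(jπx/L) dx = L³·(1/6 − 1/(4j²π²)); cross terms ∫x·sin(jπx/L)·sin(lπx/L) dx = 0 for j + l even and −4jlL²/(π²(j² − l²)²) for j + l odd, ∫x²·sin(jπx/L)·sin(lπx/L) dx = (−1)^(j+l)·4jlL³/(π²(j² − l²)²); higher powers the same way via product-to-sum and parts.
Normalization: ∫|φ|² dx = 20.535.
⟨x⟩ = 2.2191 and ⟨x²⟩ = 6.5584.
(Δx)² = 6.5584 − (2.2191)² = 1.6340.

1.63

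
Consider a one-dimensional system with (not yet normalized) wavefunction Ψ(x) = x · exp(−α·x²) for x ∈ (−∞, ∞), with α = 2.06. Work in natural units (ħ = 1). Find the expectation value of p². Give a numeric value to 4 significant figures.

6.180

p² Ψ = −ħ² d²Ψ/dx²; ⟨p²⟩ = −ħ² ∫ Ψ*·Ψ'' dx / ∫|Ψ|² dx.
Expand each integrand as polynomial × e^(−2αx²) and use ∫x^(2j)·e^(−2αx²) dx = (2j−1)!!/(4α)^j · √(π/(2α)), odd powers → 0; here √(π/(2α)) = 0.87323. Differentiate with the product rule, d/dx e^(−αx²) = −2αx·e^(−αx²).
State is unnormalized: ∫|Ψ|² dx = 0.10597, and ∫Ψ*·(−ħ² Ψ'') dx = 0.65492, so ⟨p²⟩ = 0.65492 / 0.10597.
⟨p²⟩ = 6.1800.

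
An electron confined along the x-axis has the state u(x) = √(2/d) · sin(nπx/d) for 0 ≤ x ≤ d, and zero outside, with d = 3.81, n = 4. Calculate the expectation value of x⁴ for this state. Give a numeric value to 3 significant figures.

⟨x⁴⟩ = ∫ x⁴·|u|² dx (integrals over the domain).
With sin²θ = (1 − cos2θ)/2 on 0 ≤ x ≤ d: ∫sin²(nπx/d) dx = d/2, ∫x·sin²(nπx/d) dx = d²/4, ∫x²·sin²(nπx/d) dx = d³·(1/6 − 1/(4n²π²)); higher powers xᵏ the same way, integrating xᵏ·cos(2nπx/d) by parts.
⟨x⁴⟩ = 40.822.

40.8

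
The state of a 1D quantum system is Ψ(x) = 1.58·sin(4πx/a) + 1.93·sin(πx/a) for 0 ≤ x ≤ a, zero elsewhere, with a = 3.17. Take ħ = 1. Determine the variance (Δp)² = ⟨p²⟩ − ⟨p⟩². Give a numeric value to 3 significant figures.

Compute ⟨p⟩ and ⟨p²⟩ separately; (Δp)² = ⟨p²⟩ − ⟨p⟩².
d²/dx² sin(jπx/a) = −(jπ/a)²·sin(jπx/a); on 0 ≤ x ≤ a, ∫sin²(jπx/a) dx = a/2 and ∫sin(jπx/a)·sin(lπx/a) dx = 0 for j ≠ l, so only diagonal terms survive in ∫|Ψ|² and ∫Ψ·Ψ″; ∫Ψ·Ψ′ dx = [Ψ²/2] between the walls = 0.
Normalization: ∫|Ψ|² dx = 9.8608.
⟨p⟩ = 0.0000 and ⟨p²⟩ = 6.8938.
(Δp)² = 6.8938 − (0.0000)² = 6.8938.

6.89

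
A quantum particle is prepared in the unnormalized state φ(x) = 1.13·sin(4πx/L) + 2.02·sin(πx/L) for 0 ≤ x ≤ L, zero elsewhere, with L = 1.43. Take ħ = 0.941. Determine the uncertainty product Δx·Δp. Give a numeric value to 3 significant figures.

Δx = √(⟨x²⟩−⟨x⟩²), Δp = √(⟨p²⟩−⟨p⟩²).
On 0 ≤ x ≤ L (j ≠ l): ∫sin²(jπx/L) dx = L/2, ∫sin(jπx/L)·sin(lπx/L) dx = 0; diagonal moments ∫x·sin²(jπx/L) dx = L²/4, ∫x²·sin²(jπx/L) dx = L³·(1/6 − 1/(4j²π²)); cross terms ∫x·sin(jπx/L)·sin(lπx/L) dx = 0 for j + l even and −4jlL²/(π²(j² − l²)²) for j + l odd, ∫x²·sin(jπx/L)·sin(lπx/L) dx = (−1)^(j+l)·4jlL³/(π²(j² − l²)²); higher powers the same way via product-to-sum and parts. d²/dx² sin(jπx/L) = −(jπ/L)²·sin(jπx/L); on 0 ≤ x ≤ L, ∫sin²(jπx/L) dx = L/2 and ∫sin(jπx/L)·sin(lπx/L) dx = 0 for j ≠ l, so only diagonal terms survive in ∫|φ|² and ∫φ·φ″; ∫φ·φ′ dx = [φ²/2] between the walls = 0.
Normalization: ∫|φ|² dx = 3.8305.
⟨x⟩ = 0.69744, ⟨x²⟩ = 0.57608 ⇒ Δx = 0.29942.
⟨p⟩ = 0.0000, ⟨p²⟩ = 19.553 ⇒ Δp = 4.4219.
Δx·Δp = 1.3240.

1.32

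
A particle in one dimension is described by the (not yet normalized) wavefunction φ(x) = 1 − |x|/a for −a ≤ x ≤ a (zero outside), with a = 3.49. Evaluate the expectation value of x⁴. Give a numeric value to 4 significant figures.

4.239

⟨x⁴⟩ = ∫ x⁴·|φ|² dx / ∫|φ|² dx (integrals over the domain).
φ is even, so ∫ over [−a, a] = 2∫₀ᵃ with φ = 1 − x/a there: ∫₀ᵃ (1 − x/a)² dx = a/3, ∫₀ᵃ x²(1 − x/a)² dx = a³/30, ∫₀ᵃ x⁴(1 − x/a)² dx = a⁵/105.
State is unnormalized: ∫|φ|² dx = 2.3267, and ∫φ*·x⁴·φ dx = 9.8621, so ⟨x⁴⟩ = 9.8621 / 2.3267.
⟨x⁴⟩ = 4.2387.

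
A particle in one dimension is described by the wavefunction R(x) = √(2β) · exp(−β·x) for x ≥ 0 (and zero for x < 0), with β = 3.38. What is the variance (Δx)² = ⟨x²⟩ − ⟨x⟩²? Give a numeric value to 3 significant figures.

Compute ⟨x⟩ and ⟨x²⟩ separately, then (Δx)² = ⟨x²⟩ − ⟨x⟩².
Every integrand reduces to terms xʲ·e^(−2βx) on [0, ∞); use ∫₀^∞ xʲ·e^(−2βx) dx = j!/(2β)^(j+1).
⟨x⟩ = 0.14793 and ⟨x²⟩ = 0.043766.
(Δx)² = 0.043766 − (0.14793)² = 0.021883.

0.0219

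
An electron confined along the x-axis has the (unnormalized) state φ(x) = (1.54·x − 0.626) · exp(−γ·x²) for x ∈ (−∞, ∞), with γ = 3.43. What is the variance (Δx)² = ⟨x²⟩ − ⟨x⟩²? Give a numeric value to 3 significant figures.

0.0556

Compute ⟨x⟩ and ⟨x²⟩ separately, then (Δx)² = ⟨x²⟩ − ⟨x⟩².
Expand each integrand as polynomial × e^(−2γx²) and use ∫x^(2j)·e^(−2γx²) dx = (2j−1)!!/(4γ)^j · √(π/(2γ)), odd powers → 0; here √(π/(2γ)) = 0.67673.
Normalization: ∫|φ|² dx = 0.38217.
⟨x⟩ = -0.24884 and ⟨x²⟩ = 0.11751.
(Δx)² = 0.11751 − (-0.24884)² = 0.055582.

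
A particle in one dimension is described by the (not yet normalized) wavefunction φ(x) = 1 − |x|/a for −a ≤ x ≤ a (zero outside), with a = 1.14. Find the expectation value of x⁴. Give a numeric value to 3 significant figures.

0.0483

⟨x⁴⟩ = ∫ x⁴·|φ|² dx / ∫|φ|² dx (integrals over the domain).
φ is even, so ∫ over [−a, a] = 2∫₀ᵃ with φ = 1 − x/a there: ∫₀ᵃ (1 − x/a)² dx = a/3, ∫₀ᵃ x²(1 − x/a)² dx = a³/30, ∫₀ᵃ x⁴(1 − x/a)² dx = a⁵/105.
State is unnormalized: ∫|φ|² dx = 0.76000, and ∫φ*·x⁴·φ dx = 0.036675, so ⟨x⁴⟩ = 0.036675 / 0.76000.
⟨x⁴⟩ = 0.048256.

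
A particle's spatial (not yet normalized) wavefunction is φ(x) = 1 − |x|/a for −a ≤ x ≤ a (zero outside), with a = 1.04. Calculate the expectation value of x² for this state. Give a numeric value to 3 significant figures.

0.108

⟨x²⟩ = ∫ x²·|φ|² dx / ∫|φ|² dx (integrals over the domain).
φ is even, so ∫ over [−a, a] = 2∫₀ᵃ with φ = 1 − x/a there: ∫₀ᵃ (1 − x/a)² dx = a/3, ∫₀ᵃ x²(1 − x/a)² dx = a³/30, ∫₀ᵃ x⁴(1 − x/a)² dx = a⁵/105.
State is unnormalized: ∫|φ|² dx = 0.69333, and ∫φ*·x²·φ dx = 0.074991, so ⟨x²⟩ = 0.074991 / 0.69333.
⟨x²⟩ = 0.10816.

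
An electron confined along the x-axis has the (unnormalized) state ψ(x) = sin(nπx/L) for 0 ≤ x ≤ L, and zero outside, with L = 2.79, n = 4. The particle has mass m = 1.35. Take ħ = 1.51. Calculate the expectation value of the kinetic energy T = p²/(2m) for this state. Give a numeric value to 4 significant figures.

17.13

T = −(ħ²/2m) d²/dx², so ⟨T⟩ = −(ħ²/2m) ∫ ψ*·ψ'' dx / ∫|ψ|² dx; with m = 1.35.
d/dx sin(nπx/L) = (nπ/L)·cos(nπx/L) and d²/dx² sin(nπx/L) = −(nπ/L)²·sin(nπx/L); on 0 ≤ x ≤ L, ∫sin²(nπx/L) dx = L/2 and ∫sin(nπx/L)·cos(nπx/L) dx = 0.
State is unnormalized: ∫|ψ|² dx = 1.3950, and ∫ψ*·(−ħ²/2m · ψ'') dx = 23.899, so ⟨T⟩ = 23.899 / 1.3950.
⟨T⟩ = 17.132.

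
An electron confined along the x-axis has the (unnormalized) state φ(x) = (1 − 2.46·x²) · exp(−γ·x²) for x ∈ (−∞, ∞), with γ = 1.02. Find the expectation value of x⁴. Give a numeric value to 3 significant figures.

⟨x⁴⟩ = ∫ x⁴·|φ|² dx / ∫|φ|² dx (integrals over the domain).
Expand each integrand as polynomial × e^(−2γx²) and use ∫x^(2j)·e^(−2γx²) dx = (2j−1)!!/(4γ)^j · √(π/(2γ)), odd powers → 0; here √(π/(2γ)) = 1.2410.
State is unnormalized: ∫|φ|² dx = 1.0979, and ∫φ*·x⁴·φ dx = 1.7208, so ⟨x⁴⟩ = 1.7208 / 1.0979.
⟨x⁴⟩ = 1.5673.

1.57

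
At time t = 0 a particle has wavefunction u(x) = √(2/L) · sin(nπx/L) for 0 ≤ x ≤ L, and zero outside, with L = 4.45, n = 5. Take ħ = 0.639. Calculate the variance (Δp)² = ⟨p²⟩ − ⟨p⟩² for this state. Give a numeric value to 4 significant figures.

Compute ⟨p⟩ and ⟨p²⟩ separately; (Δp)² = ⟨p²⟩ − ⟨p⟩².
d/dx sin(nπx/L) = (nπ/L)·cos(nπx/L) and d²/dx² sin(nπx/L) = −(nπ/L)²·sin(nπx/L); on 0 ≤ x ≤ L, ∫sin²(nπx/L) dx = L/2 and ∫sin(nπx/L)·cos(nπx/L) dx = 0.
⟨p⟩ = 0.0000 and ⟨p²⟩ = 5.0877.
(Δp)² = 5.0877 − (0.0000)² = 5.0877.

5.088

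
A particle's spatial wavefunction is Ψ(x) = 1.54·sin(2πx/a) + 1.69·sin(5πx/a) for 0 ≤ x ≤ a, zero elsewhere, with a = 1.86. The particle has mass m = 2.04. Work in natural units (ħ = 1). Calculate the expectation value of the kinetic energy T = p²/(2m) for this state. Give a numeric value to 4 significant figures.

10.82

T = −(ħ²/2m) d²/dx², so ⟨T⟩ = −(ħ²/2m) ∫ Ψ*·Ψ'' dx / ∫|Ψ|² dx; with m = 2.04.
d²/dx² sin(jπx/a) = −(jπ/a)²·sin(jπx/a); on 0 ≤ x ≤ a, ∫sin²(jπx/a) dx = a/2 and ∫sin(jπx/a)·sin(lπx/a) dx = 0 for j ≠ l, so only diagonal terms survive in ∫|Ψ|² and ∫Ψ·Ψ″; ∫Ψ·Ψ′ dx = [Ψ²/2] between the walls = 0.
State is unnormalized: ∫|Ψ|² dx = 4.8618, and ∫Ψ*·(−ħ²/2m · Ψ'') dx = 52.600, so ⟨T⟩ = 52.600 / 4.8618.
⟨T⟩ = 10.819.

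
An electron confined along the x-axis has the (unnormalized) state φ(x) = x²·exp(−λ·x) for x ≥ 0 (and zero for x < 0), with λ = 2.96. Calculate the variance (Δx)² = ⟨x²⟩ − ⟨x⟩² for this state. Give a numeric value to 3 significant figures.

0.143

Compute ⟨x⟩ and ⟨x²⟩ separately, then (Δx)² = ⟨x²⟩ − ⟨x⟩².
Every integrand reduces to terms xʲ·e^(−2λx) on [0, ∞); use ∫₀^∞ xʲ·e^(−2λx) dx = j!/(2λ)^(j+1).
Normalization: ∫|φ|² dx = 0.0033007.
⟨x⟩ = 0.84459 and ⟨x²⟩ = 0.85601.
(Δx)² = 0.85601 − (0.84459)² = 0.14267.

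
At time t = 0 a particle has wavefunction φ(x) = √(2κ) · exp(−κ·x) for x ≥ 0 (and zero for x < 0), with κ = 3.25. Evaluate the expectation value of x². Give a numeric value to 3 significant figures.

⟨x²⟩ = ∫ x²·|φ|² dx (integrals over the domain).
Every integrand reduces to terms xʲ·e^(−2κx) on [0, ∞); use ∫₀^∞ xʲ·e^(−2κx) dx = j!/(2κ)^(j+1).
⟨x²⟩ = 0.047337.

0.0473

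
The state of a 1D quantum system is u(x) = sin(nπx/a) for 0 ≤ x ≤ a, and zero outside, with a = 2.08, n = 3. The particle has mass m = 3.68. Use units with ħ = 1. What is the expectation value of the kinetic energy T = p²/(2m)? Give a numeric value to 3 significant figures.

T = −(ħ²/2m) d²/dx², so ⟨T⟩ = −(ħ²/2m) ∫ u*·u'' dx / ∫|u|² dx; with m = 3.68.
d/dx sin(nπx/a) = (nπ/a)·cos(nπx/a) and d²/dx² sin(nπx/a) = −(nπ/a)²·sin(nπx/a); on 0 ≤ x ≤ a, ∫sin²(nπx/a) dx = a/2 and ∫sin(nπx/a)·cos(nπx/a) dx = 0.
State is unnormalized: ∫|u|² dx = 1.0400, and ∫u*·(−ħ²/2m · u'') dx = 2.9012, so ⟨T⟩ = 2.9012 / 1.0400.
⟨T⟩ = 2.7896.

2.79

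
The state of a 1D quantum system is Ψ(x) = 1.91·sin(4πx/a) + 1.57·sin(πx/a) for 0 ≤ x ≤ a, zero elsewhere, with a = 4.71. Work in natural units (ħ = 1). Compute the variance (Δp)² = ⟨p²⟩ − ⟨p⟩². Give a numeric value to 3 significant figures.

Compute ⟨p⟩ and ⟨p²⟩ separately; (Δp)² = ⟨p²⟩ − ⟨p⟩².
d²/dx² sin(jπx/a) = −(jπ/a)²·sin(jπx/a); on 0 ≤ x ≤ a, ∫sin²(jπx/a) dx = a/2 and ∫sin(jπx/a)·sin(lπx/a) dx = 0 for j ≠ l, so only diagonal terms survive in ∫|Ψ|² and ∫Ψ·Ψ″; ∫Ψ·Ψ′ dx = [Ψ²/2] between the walls = 0.
Normalization: ∫|Ψ|² dx = 14.396.
⟨p⟩ = 0.0000 and ⟨p²⟩ = 4.4274.
(Δp)² = 4.4274 − (0.0000)² = 4.4274.

4.43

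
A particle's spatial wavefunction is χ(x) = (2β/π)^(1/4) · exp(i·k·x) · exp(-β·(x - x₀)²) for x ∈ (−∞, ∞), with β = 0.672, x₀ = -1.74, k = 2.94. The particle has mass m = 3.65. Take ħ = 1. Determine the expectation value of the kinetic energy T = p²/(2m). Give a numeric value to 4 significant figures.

1.276

T = −(ħ²/2m) d²/dx², so ⟨T⟩ = −(ħ²/2m) ∫ χ*·χ'' dx; with m = 3.65.
Gaussian moments (u = x − x₀): ∫u^(2j)·e^(−2βu²) du = (2j−1)!!/(4β)^j · √(π/(2β)), odd powers integrate to 0; here √(π/(2β)) = 1.5289. Derivatives: χ′ = (ik − 2βu)·χ, χ″ = ((ik − 2βu)² − 2β)·χ; the odd-in-u pieces drop out.
⟨T⟩ = 1.2761.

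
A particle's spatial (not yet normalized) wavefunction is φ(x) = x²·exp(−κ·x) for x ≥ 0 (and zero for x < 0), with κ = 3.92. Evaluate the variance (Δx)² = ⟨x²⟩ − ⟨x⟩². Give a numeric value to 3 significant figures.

Compute ⟨x⟩ and ⟨x²⟩ separately, then (Δx)² = ⟨x²⟩ − ⟨x⟩².
Every integrand reduces to terms xʲ·e^(−2κx) on [0, ∞); use ∫₀^∞ xʲ·e^(−2κx) dx = j!/(2κ)^(j+1).
Normalization: ∫|φ|² dx = 0.00081027.
⟨x⟩ = 0.63776 and ⟨x²⟩ = 0.48808.
(Δx)² = 0.48808 − (0.63776)² = 0.081346.

0.0813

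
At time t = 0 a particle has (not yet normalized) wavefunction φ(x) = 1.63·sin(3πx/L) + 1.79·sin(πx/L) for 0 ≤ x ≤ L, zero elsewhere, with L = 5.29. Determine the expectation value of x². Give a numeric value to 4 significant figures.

⟨x²⟩ = ∫ x²·|φ|² dx / ∫|φ|² dx (integrals over the domain).
On 0 ≤ x ≤ L (j ≠ l): ∫sin²(jπx/L) dx = L/2, ∫sin(jπx/L)·sin(lπx/L) dx = 0; diagonal moments ∫x·sin²(jπx/L) dx = L²/4, ∫x²·sin²(jπx/L) dx = L³·(1/6 − 1/(4j²π²)); cross terms ∫x·sin(jπx/L)·sin(lπx/L) dx = 0 for j + l even and −4jlL²/(π²(j² − l²)²) for j + l odd, ∫x²·sin(jπx/L)·sin(lπx/L) dx = (−1)^(j+l)·4jlL³/(π²(j² − l²)²); higher powers the same way via product-to-sum and parts.
State is unnormalized: ∫|φ|² dx = 15.502, and ∫φ*·x²·φ dx = 147.90, so ⟨x²⟩ = 147.90 / 15.502.
⟨x²⟩ = 9.5402.

9.540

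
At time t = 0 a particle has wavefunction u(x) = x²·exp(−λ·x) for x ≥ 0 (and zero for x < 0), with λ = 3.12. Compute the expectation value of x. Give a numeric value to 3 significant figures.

⟨x⟩ = ∫ x·|u|² dx / ∫|u|² dx (integrals over the domain).
Every integrand reduces to terms xʲ·e^(−2λx) on [0, ∞); use ∫₀^∞ xʲ·e^(−2λx) dx = j!/(2λ)^(j+1).
State is unnormalized: ∫|u|² dx = 0.0025368, and ∫u*·x·u dx = 0.0020327, so ⟨x⟩ = 0.0020327 / 0.0025368.
⟨x⟩ = 0.80128.

0.801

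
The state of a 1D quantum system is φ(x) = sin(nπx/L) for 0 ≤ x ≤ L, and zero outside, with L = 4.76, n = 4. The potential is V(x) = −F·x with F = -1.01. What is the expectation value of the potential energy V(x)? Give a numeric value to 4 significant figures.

⟨V⟩ = ∫ V(x)·|φ|² dx / ∫|φ|² dx.
With sin²θ = (1 − cos2θ)/2 on 0 ≤ x ≤ L: ∫sin²(nπx/L) dx = L/2, ∫x·sin²(nπx/L) dx = L²/4, ∫x²·sin²(nπx/L) dx = L³·(1/6 − 1/(4n²π²)); higher powers xᵏ the same way, integrating xᵏ·cos(2nπx/L) by parts.
State is unnormalized: ∫|φ|² dx = 2.3800, and ∫φ*·V(x)·φ dx = 5.7210, so ⟨V⟩ = 5.7210 / 2.3800.
⟨V⟩ = 2.4038.

2.404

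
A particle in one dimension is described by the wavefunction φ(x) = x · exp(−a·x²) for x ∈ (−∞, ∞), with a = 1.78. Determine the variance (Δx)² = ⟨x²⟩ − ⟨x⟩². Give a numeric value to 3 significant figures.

0.421

Compute ⟨x⟩ and ⟨x²⟩ separately, then (Δx)² = ⟨x²⟩ − ⟨x⟩².
Expand each integrand as polynomial × e^(−2ax²) and use ∫x^(2j)·e^(−2ax²) dx = (2j−1)!!/(4a)^j · √(π/(2a)), odd powers → 0; here √(π/(2a)) = 0.93940.
Normalization: ∫|φ|² dx = 0.13194.
⟨x⟩ = 0.0000 and ⟨x²⟩ = 0.42135.
(Δx)² = 0.42135 − (0.0000)² = 0.42135.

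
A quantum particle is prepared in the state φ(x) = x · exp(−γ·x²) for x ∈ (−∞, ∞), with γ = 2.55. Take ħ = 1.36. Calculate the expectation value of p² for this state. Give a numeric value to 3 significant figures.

p² φ = −ħ² d²φ/dx²; ⟨p²⟩ = −ħ² ∫ φ*·φ'' dx / ∫|φ|² dx.
Expand each integrand as polynomial × e^(−2γx²) and use ∫x^(2j)·e^(−2γx²) dx = (2j−1)!!/(4γ)^j · √(π/(2γ)), odd powers → 0; here √(π/(2γ)) = 0.78486. Differentiate with the product rule, d/dx e^(−γx²) = −2γx·e^(−γx²).
State is unnormalized: ∫|φ|² dx = 0.076947, and ∫φ*·(−ħ² φ'') dx = 1.0888, so ⟨p²⟩ = 1.0888 / 0.076947.
⟨p²⟩ = 14.149.

14.1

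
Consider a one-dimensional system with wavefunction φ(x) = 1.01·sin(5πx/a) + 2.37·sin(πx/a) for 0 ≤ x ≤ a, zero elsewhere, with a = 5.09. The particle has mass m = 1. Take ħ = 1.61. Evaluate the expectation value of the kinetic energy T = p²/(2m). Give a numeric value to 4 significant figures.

T = −(ħ²/2m) d²/dx², so ⟨T⟩ = −(ħ²/2m) ∫ φ*·φ'' dx / ∫|φ|² dx; with m = 1.
d²/dx² sin(jπx/a) = −(jπ/a)²·sin(jπx/a); on 0 ≤ x ≤ a, ∫sin²(jπx/a) dx = a/2 and ∫sin(jπx/a)·sin(lπx/a) dx = 0 for j ≠ l, so only diagonal terms survive in ∫|φ|² and ∫φ·φ″; ∫φ·φ′ dx = [φ²/2] between the walls = 0.
State is unnormalized: ∫|φ|² dx = 16.891, and ∫φ*·(−ħ²/2m · φ'') dx = 39.103, so ⟨T⟩ = 39.103 / 16.891.
⟨T⟩ = 2.3150.

2.315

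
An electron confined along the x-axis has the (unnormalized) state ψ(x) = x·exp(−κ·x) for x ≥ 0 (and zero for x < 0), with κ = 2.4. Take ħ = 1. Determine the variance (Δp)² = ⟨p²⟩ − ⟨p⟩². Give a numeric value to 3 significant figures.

5.76

Compute ⟨p⟩ and ⟨p²⟩ separately; (Δp)² = ⟨p²⟩ − ⟨p⟩².
Differentiate x·exp(−κ·x) with the product rule; every integrand then reduces to terms xʲ·e^(−2κx) on [0, ∞), with ∫₀^∞ xʲ·e^(−2κx) dx = j!/(2κ)^(j+1).
Normalization: ∫|ψ|² dx = 0.018084.
⟨p⟩ = 0.0000 and ⟨p²⟩ = 5.7600.
(Δp)² = 5.7600 − (0.0000)² = 5.7600.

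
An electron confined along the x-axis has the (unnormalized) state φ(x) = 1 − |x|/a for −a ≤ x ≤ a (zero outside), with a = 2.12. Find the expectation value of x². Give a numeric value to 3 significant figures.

0.449

⟨x²⟩ = ∫ x²·|φ|² dx / ∫|φ|² dx (integrals over the domain).
φ is even, so ∫ over [−a, a] = 2∫₀ᵃ with φ = 1 − x/a there: ∫₀ᵃ (1 − x/a)² dx = a/3, ∫₀ᵃ x²(1 − x/a)² dx = a³/30, ∫₀ᵃ x⁴(1 − x/a)² dx = a⁵/105.
State is unnormalized: ∫|φ|² dx = 1.4133, and ∫φ*·x²·φ dx = 0.63521, so ⟨x²⟩ = 0.63521 / 1.4133.
⟨x²⟩ = 0.44944.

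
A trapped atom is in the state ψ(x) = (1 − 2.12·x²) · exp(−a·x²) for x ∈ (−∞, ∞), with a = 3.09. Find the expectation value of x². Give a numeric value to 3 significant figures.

0.0447

⟨x²⟩ = ∫ x²·|ψ|² dx / ∫|ψ|² dx (integrals over the domain).
Expand each integrand as polynomial × e^(−2ax²) and use ∫x^(2j)·e^(−2ax²) dx = (2j−1)!!/(4a)^j · √(π/(2a)), odd powers → 0; here √(π/(2a)) = 0.71299.
State is unnormalized: ∫|ψ|² dx = 0.53133, and ∫ψ*·x²·ψ dx = 0.023776, so ⟨x²⟩ = 0.023776 / 0.53133.
⟨x²⟩ = 0.044748.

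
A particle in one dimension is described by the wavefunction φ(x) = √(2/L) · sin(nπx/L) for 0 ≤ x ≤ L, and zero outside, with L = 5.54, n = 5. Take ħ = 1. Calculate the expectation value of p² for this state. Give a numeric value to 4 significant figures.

8.039

p² φ = −ħ² d²φ/dx²; ⟨p²⟩ = −ħ² ∫ φ*·φ'' dx.
d/dx sin(nπx/L) = (nπ/L)·cos(nπx/L) and d²/dx² sin(nπx/L) = −(nπ/L)²·sin(nπx/L); on 0 ≤ x ≤ L, ∫sin²(nπx/L) dx = L/2 and ∫sin(nπx/L)·cos(nπx/L) dx = 0.
⟨p²⟩ = 8.0393.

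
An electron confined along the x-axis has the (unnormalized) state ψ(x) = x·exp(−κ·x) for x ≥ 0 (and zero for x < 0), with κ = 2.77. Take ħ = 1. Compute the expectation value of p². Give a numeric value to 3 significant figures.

p² ψ = −ħ² d²ψ/dx²; ⟨p²⟩ = −ħ² ∫ ψ*·ψ'' dx / ∫|ψ|² dx.
Differentiate x·exp(−κ·x) with the product rule; every integrand then reduces to terms xʲ·e^(−2κx) on [0, ∞), with ∫₀^∞ xʲ·e^(−2κx) dx = j!/(2κ)^(j+1).
State is unnormalized: ∫|ψ|² dx = 0.011763, and ∫ψ*·(−ħ² ψ'') dx = 0.090253, so ⟨p²⟩ = 0.090253 / 0.011763.
⟨p²⟩ = 7.6729.

7.67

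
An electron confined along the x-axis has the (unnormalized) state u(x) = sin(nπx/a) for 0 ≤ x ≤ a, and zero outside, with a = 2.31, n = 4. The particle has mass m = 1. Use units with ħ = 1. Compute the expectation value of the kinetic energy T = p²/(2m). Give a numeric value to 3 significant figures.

14.8

T = −(ħ²/2m) d²/dx², so ⟨T⟩ = −(ħ²/2m) ∫ u*·u'' dx / ∫|u|² dx; with m = 1.
d/dx sin(nπx/a) = (nπ/a)·cos(nπx/a) and d²/dx² sin(nπx/a) = −(nπ/a)²·sin(nπx/a); on 0 ≤ x ≤ a, ∫sin²(nπx/a) dx = a/2 and ∫sin(nπx/a)·cos(nπx/a) dx = 0.
State is unnormalized: ∫|u|² dx = 1.1550, and ∫u*·(−ħ²/2m · u'') dx = 17.090, so ⟨T⟩ = 17.090 / 1.1550.
⟨T⟩ = 14.797.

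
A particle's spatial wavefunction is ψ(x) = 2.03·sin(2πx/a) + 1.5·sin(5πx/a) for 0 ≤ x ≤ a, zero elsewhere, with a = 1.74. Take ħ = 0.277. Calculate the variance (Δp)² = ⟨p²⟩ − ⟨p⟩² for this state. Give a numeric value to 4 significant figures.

Compute ⟨p⟩ and ⟨p²⟩ separately; (Δp)² = ⟨p²⟩ − ⟨p⟩².
d²/dx² sin(jπx/a) = −(jπ/a)²·sin(jπx/a); on 0 ≤ x ≤ a, ∫sin²(jπx/a) dx = a/2 and ∫sin(jπx/a)·sin(lπx/a) dx = 0 for j ≠ l, so only diagonal terms survive in ∫|ψ|² and ∫ψ·ψ″; ∫ψ·ψ′ dx = [ψ²/2] between the walls = 0.
Normalization: ∫|ψ|² dx = 5.5427.
⟨p⟩ = 0.0000 and ⟨p²⟩ = 2.8556.
(Δp)² = 2.8556 − (0.0000)² = 2.8556.

2.856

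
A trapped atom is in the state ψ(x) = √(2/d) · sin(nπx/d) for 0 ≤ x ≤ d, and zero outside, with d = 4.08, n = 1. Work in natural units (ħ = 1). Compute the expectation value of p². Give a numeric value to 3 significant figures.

p² ψ = −ħ² d²ψ/dx²; ⟨p²⟩ = −ħ² ∫ ψ*·ψ'' dx.
d/dx sin(nπx/d) = (nπ/d)·cos(nπx/d) and d²/dx² sin(nπx/d) = −(nπ/d)²·sin(nπx/d); on 0 ≤ x ≤ d, ∫sin²(nπx/d) dx = d/2 and ∫sin(nπx/d)·cos(nπx/d) dx = 0.
⟨p²⟩ = 0.59290.

0.593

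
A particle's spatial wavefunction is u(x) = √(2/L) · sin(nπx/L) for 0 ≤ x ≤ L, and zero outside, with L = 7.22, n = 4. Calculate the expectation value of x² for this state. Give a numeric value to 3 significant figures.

⟨x²⟩ = ∫ x²·|u|² dx (integrals over the domain).
With sin²θ = (1 − cos2θ)/2 on 0 ≤ x ≤ L: ∫sin²(nπx/L) dx = L/2, ∫x·sin²(nπx/L) dx = L²/4, ∫x²·sin²(nπx/L) dx = L³·(1/6 − 1/(4n²π²)); higher powers xᵏ the same way, integrating xᵏ·cos(2nπx/L) by parts.
⟨x²⟩ = 17.211.

17.2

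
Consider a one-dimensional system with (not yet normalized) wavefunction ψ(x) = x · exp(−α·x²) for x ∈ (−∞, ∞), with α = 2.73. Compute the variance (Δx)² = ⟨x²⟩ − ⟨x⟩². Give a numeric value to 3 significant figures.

0.275

Compute ⟨x⟩ and ⟨x²⟩ separately, then (Δx)² = ⟨x²⟩ − ⟨x⟩².
Expand each integrand as polynomial × e^(−2αx²) and use ∫x^(2j)·e^(−2αx²) dx = (2j−1)!!/(4α)^j · √(π/(2α)), odd powers → 0; here √(π/(2α)) = 0.75854.
Normalization: ∫|ψ|² dx = 0.069463.
⟨x⟩ = 0.0000 and ⟨x²⟩ = 0.27473.
(Δx)² = 0.27473 − (0.0000)² = 0.27473.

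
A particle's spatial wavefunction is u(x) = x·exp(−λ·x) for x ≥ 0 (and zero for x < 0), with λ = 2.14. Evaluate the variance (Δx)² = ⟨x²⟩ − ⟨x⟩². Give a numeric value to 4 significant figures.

0.1638

Compute ⟨x⟩ and ⟨x²⟩ separately, then (Δx)² = ⟨x²⟩ − ⟨x⟩².
Every integrand reduces to terms xʲ·e^(−2λx) on [0, ∞); use ∫₀^∞ xʲ·e^(−2λx) dx = j!/(2λ)^(j+1).
Normalization: ∫|u|² dx = 0.025509.
⟨x⟩ = 0.70093 and ⟨x²⟩ = 0.65508.
(Δx)² = 0.65508 − (0.70093)² = 0.16377.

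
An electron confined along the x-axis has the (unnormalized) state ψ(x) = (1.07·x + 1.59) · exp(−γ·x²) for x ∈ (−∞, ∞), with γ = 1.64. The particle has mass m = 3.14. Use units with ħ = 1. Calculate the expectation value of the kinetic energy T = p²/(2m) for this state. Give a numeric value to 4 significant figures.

0.2949

T = −(ħ²/2m) d²/dx², so ⟨T⟩ = −(ħ²/2m) ∫ ψ*·ψ'' dx / ∫|ψ|² dx; with m = 3.14.
Expand each integrand as polynomial × e^(−2γx²) and use ∫x^(2j)·e^(−2γx²) dx = (2j−1)!!/(4γ)^j · √(π/(2γ)), odd powers → 0; here √(π/(2γ)) = 0.97867. Differentiate with the product rule, d/dx e^(−γx²) = −2γx·e^(−γx²).
State is unnormalized: ∫|ψ|² dx = 2.6450, and ∫ψ*·(−ħ²/2m · ψ'') dx = 0.77994, so ⟨T⟩ = 0.77994 / 2.6450.
⟨T⟩ = 0.29487.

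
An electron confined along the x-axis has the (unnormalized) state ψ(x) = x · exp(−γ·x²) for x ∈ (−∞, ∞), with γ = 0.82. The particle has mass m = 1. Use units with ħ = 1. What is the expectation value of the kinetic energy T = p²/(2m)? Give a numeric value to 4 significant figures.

1.230

T = −(ħ²/2m) d²/dx², so ⟨T⟩ = −(ħ²/2m) ∫ ψ*·ψ'' dx / ∫|ψ|² dx; with m = 1.
Expand each integrand as polynomial × e^(−2γx²) and use ∫x^(2j)·e^(−2γx²) dx = (2j−1)!!/(4γ)^j · √(π/(2γ)), odd powers → 0; here √(π/(2γ)) = 1.3841. Differentiate with the product rule, d/dx e^(−γx²) = −2γx·e^(−γx²).
State is unnormalized: ∫|ψ|² dx = 0.42197, and ∫ψ*·(−ħ²/2m · ψ'') dx = 0.51902, so ⟨T⟩ = 0.51902 / 0.42197.
⟨T⟩ = 1.2300.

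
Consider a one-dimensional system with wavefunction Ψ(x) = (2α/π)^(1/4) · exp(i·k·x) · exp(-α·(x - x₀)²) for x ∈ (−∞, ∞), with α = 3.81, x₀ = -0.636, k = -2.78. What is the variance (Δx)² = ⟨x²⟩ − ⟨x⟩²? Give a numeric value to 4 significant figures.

0.06562

Compute ⟨x⟩ and ⟨x²⟩ separately, then (Δx)² = ⟨x²⟩ − ⟨x⟩².
Gaussian moments (u = x − x₀): ∫u^(2j)·e^(−2αu²) du = (2j−1)!!/(4α)^j · √(π/(2α)), odd powers integrate to 0; here √(π/(2α)) = 0.64209.
⟨x⟩ = -0.63600 and ⟨x²⟩ = 0.47011.
(Δx)² = 0.47011 − (-0.63600)² = 0.065617.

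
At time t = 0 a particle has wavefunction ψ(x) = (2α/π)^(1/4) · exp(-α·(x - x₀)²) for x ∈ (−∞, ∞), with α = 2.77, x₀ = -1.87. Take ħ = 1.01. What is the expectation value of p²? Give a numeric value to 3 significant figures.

2.83

p² ψ = −ħ² d²ψ/dx²; ⟨p²⟩ = −ħ² ∫ ψ*·ψ'' dx.
Gaussian moments (u = x − x₀): ∫u^(2j)·e^(−2αu²) du = (2j−1)!!/(4α)^j · √(π/(2α)), odd powers integrate to 0; here √(π/(2α)) = 0.75304. Derivatives: d/dx e^(−αu²) = −2αu·e^(−αu²), d²/dx² e^(−αu²) = (4α²u² − 2α)·e^(−αu²).
⟨p²⟩ = 2.8257.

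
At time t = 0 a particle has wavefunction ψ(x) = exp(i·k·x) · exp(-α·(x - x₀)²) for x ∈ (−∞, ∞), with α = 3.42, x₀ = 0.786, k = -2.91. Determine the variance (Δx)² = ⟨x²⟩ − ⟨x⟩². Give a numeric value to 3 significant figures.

Compute ⟨x⟩ and ⟨x²⟩ separately, then (Δx)² = ⟨x²⟩ − ⟨x⟩².
Gaussian moments (u = x − x₀): ∫u^(2j)·e^(−2αu²) du = (2j−1)!!/(4α)^j · √(π/(2α)), odd powers integrate to 0; here √(π/(2α)) = 0.67771.
Normalization: ∫|ψ|² dx = 0.67771.
⟨x⟩ = 0.78600 and ⟨x²⟩ = 0.69090.
(Δx)² = 0.69090 − (0.78600)² = 0.073099.

0.0731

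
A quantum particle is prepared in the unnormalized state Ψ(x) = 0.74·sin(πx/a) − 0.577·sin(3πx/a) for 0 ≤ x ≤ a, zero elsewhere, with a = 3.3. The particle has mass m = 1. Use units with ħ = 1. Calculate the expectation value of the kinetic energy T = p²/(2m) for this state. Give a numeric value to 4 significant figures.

1.824

T = −(ħ²/2m) d²/dx², so ⟨T⟩ = −(ħ²/2m) ∫ Ψ*·Ψ'' dx / ∫|Ψ|² dx; with m = 1.
d²/dx² sin(jπx/a) = −(jπ/a)²·sin(jπx/a); on 0 ≤ x ≤ a, ∫sin²(jπx/a) dx = a/2 and ∫sin(jπx/a)·sin(lπx/a) dx = 0 for j ≠ l, so only diagonal terms survive in ∫|Ψ|² and ∫Ψ·Ψ″; ∫Ψ·Ψ′ dx = [Ψ²/2] between the walls = 0.
State is unnormalized: ∫|Ψ|² dx = 1.4529, and ∫Ψ*·(−ħ²/2m · Ψ'') dx = 2.6498, so ⟨T⟩ = 2.6498 / 1.4529.
⟨T⟩ = 1.8238.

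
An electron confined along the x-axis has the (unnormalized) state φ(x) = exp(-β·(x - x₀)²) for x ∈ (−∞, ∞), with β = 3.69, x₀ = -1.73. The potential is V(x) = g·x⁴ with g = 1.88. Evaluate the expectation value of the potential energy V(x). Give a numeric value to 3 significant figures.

19.2

⟨V⟩ = ∫ V(x)·|φ|² dx / ∫|φ|² dx.
Gaussian moments (u = x − x₀): ∫u^(2j)·e^(−2βu²) du = (2j−1)!!/(4β)^j · √(π/(2β)), odd powers integrate to 0; here √(π/(2β)) = 0.65245.
State is unnormalized: ∫|φ|² dx = 0.65245, and ∫φ*·V(x)·φ dx = 12.496, so ⟨V⟩ = 12.496 / 0.65245.
⟨V⟩ = 19.153.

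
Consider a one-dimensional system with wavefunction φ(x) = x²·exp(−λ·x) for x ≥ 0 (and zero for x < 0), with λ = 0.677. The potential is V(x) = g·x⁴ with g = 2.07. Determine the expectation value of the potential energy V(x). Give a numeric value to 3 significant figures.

1.03e+03

⟨V⟩ = ∫ V(x)·|φ|² dx / ∫|φ|² dx.
Every integrand reduces to terms xʲ·e^(−2λx) on [0, ∞); use ∫₀^∞ xʲ·e^(−2λx) dx = j!/(2λ)^(j+1).
State is unnormalized: ∫|φ|² dx = 5.2737, and ∫φ*·V(x)·φ dx = 5456.6, so ⟨V⟩ = 5456.6 / 5.2737.
⟨V⟩ = 1034.7.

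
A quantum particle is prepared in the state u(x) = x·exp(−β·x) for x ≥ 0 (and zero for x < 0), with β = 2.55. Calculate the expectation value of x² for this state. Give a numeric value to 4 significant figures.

⟨x²⟩ = ∫ x²·|u|² dx / ∫|u|² dx (integrals over the domain).
Every integrand reduces to terms xʲ·e^(−2βx) on [0, ∞); use ∫₀^∞ xʲ·e^(−2βx) dx = j!/(2β)^(j+1).
State is unnormalized: ∫|u|² dx = 0.015077, and ∫u*·x²·u dx = 0.0069560, so ⟨x²⟩ = 0.0069560 / 0.015077.
⟨x²⟩ = 0.46136.

0.4614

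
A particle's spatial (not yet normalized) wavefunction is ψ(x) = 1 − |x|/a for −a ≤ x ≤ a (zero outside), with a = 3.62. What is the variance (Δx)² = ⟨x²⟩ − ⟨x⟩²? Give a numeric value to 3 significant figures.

1.31

Compute ⟨x⟩ and ⟨x²⟩ separately, then (Δx)² = ⟨x²⟩ − ⟨x⟩².
ψ is even, so ∫ over [−a, a] = 2∫₀ᵃ with ψ = 1 − x/a there: ∫₀ᵃ (1 − x/a)² dx = a/3, ∫₀ᵃ x²(1 − x/a)² dx = a³/30, ∫₀ᵃ x⁴(1 − x/a)² dx = a⁵/105.
Normalization: ∫|ψ|² dx = 2.4133.
⟨x⟩ = 0.0000 and ⟨x²⟩ = 1.3104.
(Δx)² = 1.3104 − (0.0000)² = 1.3104.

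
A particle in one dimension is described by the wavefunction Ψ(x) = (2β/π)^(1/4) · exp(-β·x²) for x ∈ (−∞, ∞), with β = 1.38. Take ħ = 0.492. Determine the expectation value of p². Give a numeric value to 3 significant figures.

p² Ψ = −ħ² d²Ψ/dx²; ⟨p²⟩ = −ħ² ∫ Ψ*·Ψ'' dx.
Gaussian moments: ∫x^(2j)·e^(−2βx²) dx = (2j−1)!!/(4β)^j · √(π/(2β)), odd powers integrate to 0; here √(π/(2β)) = 1.0669. Derivatives: d/dx e^(−βx²) = −2βx·e^(−βx²), d²/dx² e^(−βx²) = (4β²x² − 2β)·e^(−βx²).
⟨p²⟩ = 0.33405.

0.334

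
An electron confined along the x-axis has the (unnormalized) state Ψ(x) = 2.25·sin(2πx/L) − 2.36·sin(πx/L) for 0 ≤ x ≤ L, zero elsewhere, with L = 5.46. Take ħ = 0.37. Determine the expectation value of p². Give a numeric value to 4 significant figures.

0.1101

p² Ψ = −ħ² d²Ψ/dx²; ⟨p²⟩ = −ħ² ∫ Ψ*·Ψ'' dx / ∫|Ψ|² dx.
d²/dx² sin(jπx/L) = −(jπ/L)²·sin(jπx/L); on 0 ≤ x ≤ L, ∫sin²(jπx/L) dx = L/2 and ∫sin(jπx/L)·sin(lπx/L) dx = 0 for j ≠ l, so only diagonal terms survive in ∫|Ψ|² and ∫Ψ·Ψ″; ∫Ψ·Ψ′ dx = [Ψ²/2] between the walls = 0.
State is unnormalized: ∫|Ψ|² dx = 29.026, and ∫Ψ*·(−ħ² Ψ'') dx = 3.1947, so ⟨p²⟩ = 3.1947 / 29.026.
⟨p²⟩ = 0.11006.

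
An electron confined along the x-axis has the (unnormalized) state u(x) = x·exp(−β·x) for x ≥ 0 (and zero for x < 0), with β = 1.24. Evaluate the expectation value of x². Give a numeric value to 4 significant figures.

1.951

⟨x²⟩ = ∫ x²·|u|² dx / ∫|u|² dx (integrals over the domain).
Every integrand reduces to terms xʲ·e^(−2βx) on [0, ∞); use ∫₀^∞ xʲ·e^(−2βx) dx = j!/(2β)^(j+1).
State is unnormalized: ∫|u|² dx = 0.13112, and ∫u*·x²·u dx = 0.25583, so ⟨x²⟩ = 0.25583 / 0.13112.
⟨x²⟩ = 1.9511.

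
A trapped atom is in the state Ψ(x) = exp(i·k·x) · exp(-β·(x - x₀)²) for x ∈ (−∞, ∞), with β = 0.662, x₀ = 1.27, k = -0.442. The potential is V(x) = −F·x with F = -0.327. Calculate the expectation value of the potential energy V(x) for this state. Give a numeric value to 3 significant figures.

0.415

⟨V⟩ = ∫ V(x)·|Ψ|² dx / ∫|Ψ|² dx.
Gaussian moments (u = x − x₀): ∫u^(2j)·e^(−2βu²) du = (2j−1)!!/(4β)^j · √(π/(2β)), odd powers integrate to 0; here √(π/(2β)) = 1.5404.
State is unnormalized: ∫|Ψ|² dx = 1.5404, and ∫Ψ*·V(x)·Ψ dx = 0.63971, so ⟨V⟩ = 0.63971 / 1.5404.
⟨V⟩ = 0.41529.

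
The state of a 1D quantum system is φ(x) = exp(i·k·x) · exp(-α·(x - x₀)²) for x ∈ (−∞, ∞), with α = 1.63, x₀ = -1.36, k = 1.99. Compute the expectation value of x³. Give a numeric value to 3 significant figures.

-3.14

⟨x³⟩ = ∫ x³·|φ|² dx / ∫|φ|² dx (integrals over the domain).
Gaussian moments (u = x − x₀): ∫u^(2j)·e^(−2αu²) du = (2j−1)!!/(4α)^j · √(π/(2α)), odd powers integrate to 0; here √(π/(2α)) = 0.98167.
State is unnormalized: ∫|φ|² dx = 0.98167, and ∫φ*·x³·φ dx = -3.0836, so ⟨x³⟩ = -3.0836 / 0.98167.
⟨x³⟩ = -3.1412.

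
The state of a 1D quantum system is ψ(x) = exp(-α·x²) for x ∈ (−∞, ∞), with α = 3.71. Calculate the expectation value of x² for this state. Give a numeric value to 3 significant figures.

⟨x²⟩ = ∫ x²·|ψ|² dx / ∫|ψ|² dx (integrals over the domain).
Gaussian moments: ∫x^(2j)·e^(−2αx²) dx = (2j−1)!!/(4α)^j · √(π/(2α)), odd powers integrate to 0; here √(π/(2α)) = 0.65069.
State is unnormalized: ∫|ψ|² dx = 0.65069, and ∫ψ*·x²·ψ dx = 0.043847, so ⟨x²⟩ = 0.043847 / 0.65069.
⟨x²⟩ = 0.067385.

0.0674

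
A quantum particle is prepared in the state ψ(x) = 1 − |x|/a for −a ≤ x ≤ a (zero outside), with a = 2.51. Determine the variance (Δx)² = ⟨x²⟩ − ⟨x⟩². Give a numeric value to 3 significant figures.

0.630

Compute ⟨x⟩ and ⟨x²⟩ separately, then (Δx)² = ⟨x²⟩ − ⟨x⟩².
ψ is even, so ∫ over [−a, a] = 2∫₀ᵃ with ψ = 1 − x/a there: ∫₀ᵃ (1 − x/a)² dx = a/3, ∫₀ᵃ x²(1 − x/a)² dx = a³/30, ∫₀ᵃ x⁴(1 − x/a)² dx = a⁵/105.
Normalization: ∫|ψ|² dx = 1.6733.
⟨x⟩ = 0.0000 and ⟨x²⟩ = 0.63001.
(Δx)² = 0.63001 − (0.0000)² = 0.63001.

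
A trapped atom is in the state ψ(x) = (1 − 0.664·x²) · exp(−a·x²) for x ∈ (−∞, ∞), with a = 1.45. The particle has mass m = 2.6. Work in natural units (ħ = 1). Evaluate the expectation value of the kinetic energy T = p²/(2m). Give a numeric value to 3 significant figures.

0.454

T = −(ħ²/2m) d²/dx², so ⟨T⟩ = −(ħ²/2m) ∫ ψ*·ψ'' dx / ∫|ψ|² dx; with m = 2.6.
Expand each integrand as polynomial × e^(−2ax²) and use ∫x^(2j)·e^(−2ax²) dx = (2j−1)!!/(4a)^j · √(π/(2a)), odd powers → 0; here √(π/(2a)) = 1.0408. Differentiate with the product rule, d/dx e^(−ax²) = −2ax·e^(−ax²).
State is unnormalized: ∫|ψ|² dx = 0.84343, and ∫ψ*·(−ħ²/2m · ψ'') dx = 0.38331, so ⟨T⟩ = 0.38331 / 0.84343.
⟨T⟩ = 0.45446.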